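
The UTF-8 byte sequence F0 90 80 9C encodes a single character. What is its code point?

Leading byte 0xF0 = 11110000 matches 11110xxx → 4-byte sequence.
Byte 1: 0xF0 = 11110000, payload 000 (3 bits).
Byte 2: 0x90 = 10010000 (10xxxxxx ✓), payload 010000.
Byte 3: 0x80 = 10000000 (10xxxxxx ✓), payload 000000.
Byte 4: 0x9C = 10011100 (10xxxxxx ✓), payload 011100.
Concatenate: 000010000000000011100 = 0x1001C (21 bits → U+1001C).

U+1001C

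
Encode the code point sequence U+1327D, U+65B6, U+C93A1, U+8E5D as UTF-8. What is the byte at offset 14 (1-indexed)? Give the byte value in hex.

0x9D

1-indexed offset 14 is 0-indexed offset 13.
U+1327D → 4-byte form F0 93 89 BD at offsets 0–3.
U+65B6 → 3-byte form E6 96 B6 at offsets 4–6.
U+C93A1 → 4-byte form F3 89 8E A1 at offsets 7–10.
U+8E5D → 3-byte form E8 B9 9D at offsets 11–13.
Offset 13 falls in char 4's range; it's byte 3 of E8 B9 9D = 0x9D.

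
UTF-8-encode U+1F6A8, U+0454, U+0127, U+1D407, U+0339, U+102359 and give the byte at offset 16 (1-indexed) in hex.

0x82

1-indexed offset 16 is 0-indexed offset 15.
U+1F6A8 → 4-byte form F0 9F 9A A8 at offsets 0–3.
U+0454 → 2-byte form D1 94 at offsets 4–5.
U+0127 → 2-byte form C4 A7 at offsets 6–7.
U+1D407 → 4-byte form F0 9D 90 87 at offsets 8–11.
U+0339 → 2-byte form CC B9 at offsets 12–13.
U+102359 → 4-byte form F4 82 8D 99 at offsets 14–17.
Offset 15 falls in char 6's range; it's byte 2 of F4 82 8D 99 = 0x82.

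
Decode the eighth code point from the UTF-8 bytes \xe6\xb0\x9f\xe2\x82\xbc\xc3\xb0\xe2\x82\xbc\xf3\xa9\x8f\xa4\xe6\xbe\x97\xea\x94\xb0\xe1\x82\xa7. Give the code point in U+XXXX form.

U+10A7

Offset 0: leading byte 0xE6 = 11100110 → 3-byte char #1 = E6 B0 9F.
Offset 3: leading byte 0xE2 = 11100010 → 3-byte char #2 = E2 82 BC.
Offset 6: leading byte 0xC3 = 11000011 → 2-byte char #3 = C3 B0.
Offset 8: leading byte 0xE2 = 11100010 → 3-byte char #4 = E2 82 BC.
Offset 11: leading byte 0xF3 = 11110011 → 4-byte char #5 = F3 A9 8F A4.
Offset 15: leading byte 0xE6 = 11100110 → 3-byte char #6 = E6 BE 97.
Offset 18: leading byte 0xEA = 11101010 → 3-byte char #7 = EA 94 B0.
Offset 21: leading byte 0xE1 = 11100001 → 3-byte char #8 = E1 82 A7.
Leading byte 0xE1 = 11100001 matches 1110xxxx → 3-byte sequence.
Byte 1: 0xE1 = 11100001, payload 0001 (4 bits).
Byte 2: 0x82 = 10000010 (10xxxxxx ✓), payload 000010.
Byte 3: 0xA7 = 10100111 (10xxxxxx ✓), payload 100111.
Concatenate: 0001000010100111 = 0x10A7 (16 bits → U+10A7).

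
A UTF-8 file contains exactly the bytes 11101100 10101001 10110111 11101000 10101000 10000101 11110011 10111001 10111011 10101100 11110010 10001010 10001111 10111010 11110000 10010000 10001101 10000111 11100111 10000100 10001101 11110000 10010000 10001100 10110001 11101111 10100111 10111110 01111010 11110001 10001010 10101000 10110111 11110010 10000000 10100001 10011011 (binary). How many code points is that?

Byte at offset 0: 0xEC = 11101100 → 3-byte char (#1). Advance 3.
Byte at offset 3: 0xE8 = 11101000 → 3-byte char (#2). Advance 3.
Byte at offset 6: 0xF3 = 11110011 → 4-byte char (#3). Advance 4.
Byte at offset 10: 0xF2 = 11110010 → 4-byte char (#4). Advance 4.
Byte at offset 14: 0xF0 = 11110000 → 4-byte char (#5). Advance 4.
Byte at offset 18: 0xE7 = 11100111 → 3-byte char (#6). Advance 3.
Byte at offset 21: 0xF0 = 11110000 → 4-byte char (#7). Advance 4.
Byte at offset 25: 0xEF = 11101111 → 3-byte char (#8). Advance 3.
Byte at offset 28: 0x7A = 01111010 → 1-byte char (#9). Advance 1.
Byte at offset 29: 0xF1 = 11110001 → 4-byte char (#10). Advance 4.
Byte at offset 33: 0xF2 = 11110010 → 4-byte char (#11). Advance 4.
Reached end at offset 37 after 11 code points.

11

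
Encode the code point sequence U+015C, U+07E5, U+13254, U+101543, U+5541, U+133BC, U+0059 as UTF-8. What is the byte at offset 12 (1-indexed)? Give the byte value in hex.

0x83

1-indexed offset 12 is 0-indexed offset 11.
U+015C → 2-byte form C5 9C at offsets 0–1.
U+07E5 → 2-byte form DF A5 at offsets 2–3.
U+13254 → 4-byte form F0 93 89 94 at offsets 4–7.
U+101543 → 4-byte form F4 81 95 83 at offsets 8–11.
Offset 11 falls in char 4's range; it's byte 4 of F4 81 95 83 = 0x83.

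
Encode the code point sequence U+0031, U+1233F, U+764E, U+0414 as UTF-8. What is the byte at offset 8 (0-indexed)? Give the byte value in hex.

0xD0

U+0031 → 1-byte form 31 at offsets 0–0.
U+1233F → 4-byte form F0 92 8C BF at offsets 1–4.
U+764E → 3-byte form E7 99 8E at offsets 5–7.
U+0414 → 2-byte form D0 94 at offsets 8–9.
Offset 8 falls in char 4's range; it's byte 1 of D0 94 = 0xD0.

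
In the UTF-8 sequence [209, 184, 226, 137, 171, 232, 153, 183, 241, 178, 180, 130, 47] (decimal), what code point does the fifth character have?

U+002F

Offset 0: leading byte 0xD1 = 11010001 → 2-byte char #1 = D1 B8.
Offset 2: leading byte 0xE2 = 11100010 → 3-byte char #2 = E2 89 AB.
Offset 5: leading byte 0xE8 = 11101000 → 3-byte char #3 = E8 99 B7.
Offset 8: leading byte 0xF1 = 11110001 → 4-byte char #4 = F1 B2 B4 82.
Offset 12: leading byte 0x2F = 00101111 → 1-byte char #5 = 2F.
Leading byte 0x2F = 00101111 matches 0xxxxxxx → 1-byte sequence.
Byte 1: 0x2F = 00101111, payload 0101111 (7 bits).
Concatenate: 0101111 = 0x2F (7 bits → U+002F).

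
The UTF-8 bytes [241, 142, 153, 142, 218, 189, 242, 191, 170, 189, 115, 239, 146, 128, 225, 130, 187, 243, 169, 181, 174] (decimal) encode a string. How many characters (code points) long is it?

7

Byte at offset 0: 0xF1 = 11110001 → 4-byte char (#1). Advance 4.
Byte at offset 4: 0xDA = 11011010 → 2-byte char (#2). Advance 2.
Byte at offset 6: 0xF2 = 11110010 → 4-byte char (#3). Advance 4.
Byte at offset 10: 0x73 = 01110011 → 1-byte char (#4). Advance 1.
Byte at offset 11: 0xEF = 11101111 → 3-byte char (#5). Advance 3.
Byte at offset 14: 0xE1 = 11100001 → 3-byte char (#6). Advance 3.
Byte at offset 17: 0xF3 = 11110011 → 4-byte char (#7). Advance 4.
Reached end at offset 21 after 7 code points.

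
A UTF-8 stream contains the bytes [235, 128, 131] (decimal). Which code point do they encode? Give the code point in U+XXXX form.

Leading byte 0xEB = 11101011 matches 1110xxxx → 3-byte sequence.
Byte 1: 0xEB = 11101011, payload 1011 (4 bits).
Byte 2: 0x80 = 10000000 (10xxxxxx ✓), payload 000000.
Byte 3: 0x83 = 10000011 (10xxxxxx ✓), payload 000011.
Concatenate: 1011000000000011 = 0xB003 (16 bits → U+B003).

U+B003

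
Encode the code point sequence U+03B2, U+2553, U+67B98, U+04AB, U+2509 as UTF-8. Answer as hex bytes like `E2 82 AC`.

U+03B2: 2-byte form → CE B2.
U+2553: 3-byte form → E2 95 93.
U+67B98: 4-byte form → F1 A7 AE 98.
U+04AB: 2-byte form → D2 AB.
U+2509: 3-byte form → E2 94 89.
Concatenated (14 bytes): CE B2 E2 95 93 F1 A7 AE 98 D2 AB E2 94 89.

CE B2 E2 95 93 F1 A7 AE 98 D2 AB E2 94 89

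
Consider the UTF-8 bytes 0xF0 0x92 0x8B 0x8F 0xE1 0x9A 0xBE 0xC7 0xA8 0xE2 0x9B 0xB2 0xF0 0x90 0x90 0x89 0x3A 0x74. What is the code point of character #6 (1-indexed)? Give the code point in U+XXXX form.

Offset 0: leading byte 0xF0 = 11110000 → 4-byte char #1 = F0 92 8B 8F.
Offset 4: leading byte 0xE1 = 11100001 → 3-byte char #2 = E1 9A BE.
Offset 7: leading byte 0xC7 = 11000111 → 2-byte char #3 = C7 A8.
Offset 9: leading byte 0xE2 = 11100010 → 3-byte char #4 = E2 9B B2.
Offset 12: leading byte 0xF0 = 11110000 → 4-byte char #5 = F0 90 90 89.
Offset 16: leading byte 0x3A = 00111010 → 1-byte char #6 = 3A.
Leading byte 0x3A = 00111010 matches 0xxxxxxx → 1-byte sequence.
Byte 1: 0x3A = 00111010, payload 0111010 (7 bits).
Concatenate: 0111010 = 0x3A (7 bits → U+003A).

U+003A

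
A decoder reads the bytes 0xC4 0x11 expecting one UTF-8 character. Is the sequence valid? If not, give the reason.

Leading byte 0xC4 = 11000100 → 2-byte form.
Byte 2 is 0x11 = 00010001, which is not 10xxxxxx — expected a continuation byte.

invalid (non-continuation byte where continuation expected)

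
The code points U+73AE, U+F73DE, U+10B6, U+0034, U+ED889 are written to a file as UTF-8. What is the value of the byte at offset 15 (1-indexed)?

1-indexed offset 15 is 0-indexed offset 14.
U+73AE → 3-byte form E7 8E AE at offsets 0–2.
U+F73DE → 4-byte form F3 B7 8F 9E at offsets 3–6.
U+10B6 → 3-byte form E1 82 B6 at offsets 7–9.
U+0034 → 1-byte form 34 at offsets 10–10.
U+ED889 → 4-byte form F3 AD A2 89 at offsets 11–14.
Offset 14 falls in char 5's range; it's byte 4 of F3 AD A2 89 = 0x89.

0x89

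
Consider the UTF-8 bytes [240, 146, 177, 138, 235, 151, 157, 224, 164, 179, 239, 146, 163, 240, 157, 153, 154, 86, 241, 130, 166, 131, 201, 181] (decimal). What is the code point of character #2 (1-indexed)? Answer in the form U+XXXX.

Offset 0: leading byte 0xF0 = 11110000 → 4-byte char #1 = F0 92 B1 8A.
Offset 4: leading byte 0xEB = 11101011 → 3-byte char #2 = EB 97 9D.
Leading byte 0xEB = 11101011 matches 1110xxxx → 3-byte sequence.
Byte 1: 0xEB = 11101011, payload 1011 (4 bits).
Byte 2: 0x97 = 10010111 (10xxxxxx ✓), payload 010111.
Byte 3: 0x9D = 10011101 (10xxxxxx ✓), payload 011101.
Concatenate: 1011010111011101 = 0xB5DD (16 bits → U+B5DD).

U+B5DD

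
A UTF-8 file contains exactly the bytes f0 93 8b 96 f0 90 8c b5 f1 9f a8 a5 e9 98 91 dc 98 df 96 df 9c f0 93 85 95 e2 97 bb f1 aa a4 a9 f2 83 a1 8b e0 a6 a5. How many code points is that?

12

Byte at offset 0: 0xF0 = 11110000 → 4-byte char (#1). Advance 4.
Byte at offset 4: 0xF0 = 11110000 → 4-byte char (#2). Advance 4.
Byte at offset 8: 0xF1 = 11110001 → 4-byte char (#3). Advance 4.
Byte at offset 12: 0xE9 = 11101001 → 3-byte char (#4). Advance 3.
Byte at offset 15: 0xDC = 11011100 → 2-byte char (#5). Advance 2.
Byte at offset 17: 0xDF = 11011111 → 2-byte char (#6). Advance 2.
Byte at offset 19: 0xDF = 11011111 → 2-byte char (#7). Advance 2.
Byte at offset 21: 0xF0 = 11110000 → 4-byte char (#8). Advance 4.
Byte at offset 25: 0xE2 = 11100010 → 3-byte char (#9). Advance 3.
Byte at offset 28: 0xF1 = 11110001 → 4-byte char (#10). Advance 4.
Byte at offset 32: 0xF2 = 11110010 → 4-byte char (#11). Advance 4.
Byte at offset 36: 0xE0 = 11100000 → 3-byte char (#12). Advance 3.
Reached end at offset 39 after 12 code points.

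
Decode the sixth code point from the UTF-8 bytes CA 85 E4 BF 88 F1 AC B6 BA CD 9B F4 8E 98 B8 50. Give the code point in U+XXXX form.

U+0050

Offset 0: leading byte 0xCA = 11001010 → 2-byte char #1 = CA 85.
Offset 2: leading byte 0xE4 = 11100100 → 3-byte char #2 = E4 BF 88.
Offset 5: leading byte 0xF1 = 11110001 → 4-byte char #3 = F1 AC B6 BA.
Offset 9: leading byte 0xCD = 11001101 → 2-byte char #4 = CD 9B.
Offset 11: leading byte 0xF4 = 11110100 → 4-byte char #5 = F4 8E 98 B8.
Offset 15: leading byte 0x50 = 01010000 → 1-byte char #6 = 50.
Leading byte 0x50 = 01010000 matches 0xxxxxxx → 1-byte sequence.
Byte 1: 0x50 = 01010000, payload 1010000 (7 bits).
Concatenate: 1010000 = 0x50 (7 bits → U+0050).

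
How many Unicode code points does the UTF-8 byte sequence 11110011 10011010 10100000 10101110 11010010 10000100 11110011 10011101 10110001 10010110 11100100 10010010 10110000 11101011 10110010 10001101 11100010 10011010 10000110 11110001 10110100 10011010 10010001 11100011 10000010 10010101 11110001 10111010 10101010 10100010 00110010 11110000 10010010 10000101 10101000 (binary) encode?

Byte at offset 0: 0xF3 = 11110011 → 4-byte char (#1). Advance 4.
Byte at offset 4: 0xD2 = 11010010 → 2-byte char (#2). Advance 2.
Byte at offset 6: 0xF3 = 11110011 → 4-byte char (#3). Advance 4.
Byte at offset 10: 0xE4 = 11100100 → 3-byte char (#4). Advance 3.
Byte at offset 13: 0xEB = 11101011 → 3-byte char (#5). Advance 3.
Byte at offset 16: 0xE2 = 11100010 → 3-byte char (#6). Advance 3.
Byte at offset 19: 0xF1 = 11110001 → 4-byte char (#7). Advance 4.
Byte at offset 23: 0xE3 = 11100011 → 3-byte char (#8). Advance 3.
Byte at offset 26: 0xF1 = 11110001 → 4-byte char (#9). Advance 4.
Byte at offset 30: 0x32 = 00110010 → 1-byte char (#10). Advance 1.
Byte at offset 31: 0xF0 = 11110000 → 4-byte char (#11). Advance 4.
Reached end at offset 35 after 11 code points.

11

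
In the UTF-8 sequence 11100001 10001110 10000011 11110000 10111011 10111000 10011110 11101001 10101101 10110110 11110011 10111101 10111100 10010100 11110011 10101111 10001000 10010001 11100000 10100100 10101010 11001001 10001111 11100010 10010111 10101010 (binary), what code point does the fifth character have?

U+EF211

Offset 0: leading byte 0xE1 = 11100001 → 3-byte char #1 = E1 8E 83.
Offset 3: leading byte 0xF0 = 11110000 → 4-byte char #2 = F0 BB B8 9E.
Offset 7: leading byte 0xE9 = 11101001 → 3-byte char #3 = E9 AD B6.
Offset 10: leading byte 0xF3 = 11110011 → 4-byte char #4 = F3 BD BC 94.
Offset 14: leading byte 0xF3 = 11110011 → 4-byte char #5 = F3 AF 88 91.
Leading byte 0xF3 = 11110011 matches 11110xxx → 4-byte sequence.
Byte 1: 0xF3 = 11110011, payload 011 (3 bits).
Byte 2: 0xAF = 10101111 (10xxxxxx ✓), payload 101111.
Byte 3: 0x88 = 10001000 (10xxxxxx ✓), payload 001000.
Byte 4: 0x91 = 10010001 (10xxxxxx ✓), payload 010001.
Concatenate: 011101111001000010001 = 0xEF211 (21 bits → U+EF211).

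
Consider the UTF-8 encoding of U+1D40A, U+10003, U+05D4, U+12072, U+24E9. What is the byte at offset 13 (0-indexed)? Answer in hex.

0xB2

U+1D40A → 4-byte form F0 9D 90 8A at offsets 0–3.
U+10003 → 4-byte form F0 90 80 83 at offsets 4–7.
U+05D4 → 2-byte form D7 94 at offsets 8–9.
U+12072 → 4-byte form F0 92 81 B2 at offsets 10–13.
Offset 13 falls in char 4's range; it's byte 4 of F0 92 81 B2 = 0xB2.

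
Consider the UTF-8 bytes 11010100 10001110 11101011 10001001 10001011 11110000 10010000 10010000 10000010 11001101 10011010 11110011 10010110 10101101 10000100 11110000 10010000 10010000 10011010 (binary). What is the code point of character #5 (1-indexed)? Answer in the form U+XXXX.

U+D6B44

Offset 0: leading byte 0xD4 = 11010100 → 2-byte char #1 = D4 8E.
Offset 2: leading byte 0xEB = 11101011 → 3-byte char #2 = EB 89 8B.
Offset 5: leading byte 0xF0 = 11110000 → 4-byte char #3 = F0 90 90 82.
Offset 9: leading byte 0xCD = 11001101 → 2-byte char #4 = CD 9A.
Offset 11: leading byte 0xF3 = 11110011 → 4-byte char #5 = F3 96 AD 84.
Leading byte 0xF3 = 11110011 matches 11110xxx → 4-byte sequence.
Byte 1: 0xF3 = 11110011, payload 011 (3 bits).
Byte 2: 0x96 = 10010110 (10xxxxxx ✓), payload 010110.
Byte 3: 0xAD = 10101101 (10xxxxxx ✓), payload 101101.
Byte 4: 0x84 = 10000100 (10xxxxxx ✓), payload 000100.
Concatenate: 011010110101101000100 = 0xD6B44 (21 bits → U+D6B44).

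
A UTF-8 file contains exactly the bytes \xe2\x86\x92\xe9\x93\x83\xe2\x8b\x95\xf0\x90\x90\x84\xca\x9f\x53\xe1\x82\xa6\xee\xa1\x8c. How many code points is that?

Byte at offset 0: 0xE2 = 11100010 → 3-byte char (#1). Advance 3.
Byte at offset 3: 0xE9 = 11101001 → 3-byte char (#2). Advance 3.
Byte at offset 6: 0xE2 = 11100010 → 3-byte char (#3). Advance 3.
Byte at offset 9: 0xF0 = 11110000 → 4-byte char (#4). Advance 4.
Byte at offset 13: 0xCA = 11001010 → 2-byte char (#5). Advance 2.
Byte at offset 15: 0x53 = 01010011 → 1-byte char (#6). Advance 1.
Byte at offset 16: 0xE1 = 11100001 → 3-byte char (#7). Advance 3.
Byte at offset 19: 0xEE = 11101110 → 3-byte char (#8). Advance 3.
Reached end at offset 22 after 8 code points.

8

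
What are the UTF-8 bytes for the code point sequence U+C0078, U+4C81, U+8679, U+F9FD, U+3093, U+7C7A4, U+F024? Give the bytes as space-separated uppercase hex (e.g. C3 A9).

U+C0078: 4-byte form → F3 80 81 B8.
U+4C81: 3-byte form → E4 B2 81.
U+8679: 3-byte form → E8 99 B9.
U+F9FD: 3-byte form → EF A7 BD.
U+3093: 3-byte form → E3 82 93.
U+7C7A4: 4-byte form → F1 BC 9E A4.
U+F024: 3-byte form → EF 80 A4.
Concatenated (23 bytes): F3 80 81 B8 E4 B2 81 E8 99 B9 EF A7 BD E3 82 93 F1 BC 9E A4 EF 80 A4.

F3 80 81 B8 E4 B2 81 E8 99 B9 EF A7 BD E3 82 93 F1 BC 9E A4 EF 80 A4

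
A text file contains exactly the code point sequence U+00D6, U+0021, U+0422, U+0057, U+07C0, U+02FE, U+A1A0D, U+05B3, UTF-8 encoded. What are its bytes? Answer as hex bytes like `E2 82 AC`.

C3 96 21 D0 A2 57 DF 80 CB BE F2 A1 A8 8D D6 B3

U+00D6: 2-byte form → C3 96.
U+0021: 1-byte form → 21.
U+0422: 2-byte form → D0 A2.
U+0057: 1-byte form → 57.
U+07C0: 2-byte form → DF 80.
U+02FE: 2-byte form → CB BE.
U+A1A0D: 4-byte form → F2 A1 A8 8D.
U+05B3: 2-byte form → D6 B3.
Concatenated (16 bytes): C3 96 21 D0 A2 57 DF 80 CB BE F2 A1 A8 8D D6 B3.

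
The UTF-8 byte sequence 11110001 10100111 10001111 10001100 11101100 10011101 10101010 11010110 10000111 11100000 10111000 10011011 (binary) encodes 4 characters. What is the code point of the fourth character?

U+0E1B

Offset 0: leading byte 0xF1 = 11110001 → 4-byte char #1 = F1 A7 8F 8C.
Offset 4: leading byte 0xEC = 11101100 → 3-byte char #2 = EC 9D AA.
Offset 7: leading byte 0xD6 = 11010110 → 2-byte char #3 = D6 87.
Offset 9: leading byte 0xE0 = 11100000 → 3-byte char #4 = E0 B8 9B.
Leading byte 0xE0 = 11100000 matches 1110xxxx → 3-byte sequence.
Byte 1: 0xE0 = 11100000, payload 0000 (4 bits).
Byte 2: 0xB8 = 10111000 (10xxxxxx ✓), payload 111000.
Byte 3: 0x9B = 10011011 (10xxxxxx ✓), payload 011011.
Concatenate: 0000111000011011 = 0xE1B (16 bits → U+0E1B).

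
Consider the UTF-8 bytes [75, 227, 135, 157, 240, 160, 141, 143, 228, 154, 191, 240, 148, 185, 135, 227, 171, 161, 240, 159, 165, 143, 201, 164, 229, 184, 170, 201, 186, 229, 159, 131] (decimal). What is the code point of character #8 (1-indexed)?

U+0264

Offset 0: leading byte 0x4B = 01001011 → 1-byte char #1 = 4B.
Offset 1: leading byte 0xE3 = 11100011 → 3-byte char #2 = E3 87 9D.
Offset 4: leading byte 0xF0 = 11110000 → 4-byte char #3 = F0 A0 8D 8F.
Offset 8: leading byte 0xE4 = 11100100 → 3-byte char #4 = E4 9A BF.
Offset 11: leading byte 0xF0 = 11110000 → 4-byte char #5 = F0 94 B9 87.
Offset 15: leading byte 0xE3 = 11100011 → 3-byte char #6 = E3 AB A1.
Offset 18: leading byte 0xF0 = 11110000 → 4-byte char #7 = F0 9F A5 8F.
Offset 22: leading byte 0xC9 = 11001001 → 2-byte char #8 = C9 A4.
Leading byte 0xC9 = 11001001 matches 110xxxxx → 2-byte sequence.
Byte 1: 0xC9 = 11001001, payload 01001 (5 bits).
Byte 2: 0xA4 = 10100100 (10xxxxxx ✓), payload 100100.
Concatenate: 01001100100 = 0x264 (11 bits → U+0264).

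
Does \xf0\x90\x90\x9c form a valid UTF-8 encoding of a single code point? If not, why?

Leading byte 0xF0 = 11110000 → 4-byte form.
Continuation bytes 0x90=10010000, 0x90=10010000, 0x9C=10011100 all match 10xxxxxx.
Decoded value 0x1041C is ≥ 0x10000 (shortest form) and not a surrogate.

valid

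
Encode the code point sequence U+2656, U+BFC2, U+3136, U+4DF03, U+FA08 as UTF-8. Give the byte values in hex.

E2 99 96 EB BF 82 E3 84 B6 F1 8D BC 83 EF A8 88

U+2656: 3-byte form → E2 99 96.
U+BFC2: 3-byte form → EB BF 82.
U+3136: 3-byte form → E3 84 B6.
U+4DF03: 4-byte form → F1 8D BC 83.
U+FA08: 3-byte form → EF A8 88.
Concatenated (16 bytes): E2 99 96 EB BF 82 E3 84 B6 F1 8D BC 83 EF A8 88.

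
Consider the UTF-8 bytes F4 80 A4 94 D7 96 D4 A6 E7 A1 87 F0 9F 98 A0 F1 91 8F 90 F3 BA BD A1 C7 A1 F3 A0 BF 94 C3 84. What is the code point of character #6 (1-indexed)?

Offset 0: leading byte 0xF4 = 11110100 → 4-byte char #1 = F4 80 A4 94.
Offset 4: leading byte 0xD7 = 11010111 → 2-byte char #2 = D7 96.
Offset 6: leading byte 0xD4 = 11010100 → 2-byte char #3 = D4 A6.
Offset 8: leading byte 0xE7 = 11100111 → 3-byte char #4 = E7 A1 87.
Offset 11: leading byte 0xF0 = 11110000 → 4-byte char #5 = F0 9F 98 A0.
Offset 15: leading byte 0xF1 = 11110001 → 4-byte char #6 = F1 91 8F 90.
Leading byte 0xF1 = 11110001 matches 11110xxx → 4-byte sequence.
Byte 1: 0xF1 = 11110001, payload 001 (3 bits).
Byte 2: 0x91 = 10010001 (10xxxxxx ✓), payload 010001.
Byte 3: 0x8F = 10001111 (10xxxxxx ✓), payload 001111.
Byte 4: 0x90 = 10010000 (10xxxxxx ✓), payload 010000.
Concatenate: 001010001001111010000 = 0x513D0 (21 bits → U+513D0).

U+513D0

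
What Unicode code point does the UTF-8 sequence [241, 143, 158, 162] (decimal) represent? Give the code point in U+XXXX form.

U+4F7A2

Leading byte 0xF1 = 11110001 matches 11110xxx → 4-byte sequence.
Byte 1: 0xF1 = 11110001, payload 001 (3 bits).
Byte 2: 0x8F = 10001111 (10xxxxxx ✓), payload 001111.
Byte 3: 0x9E = 10011110 (10xxxxxx ✓), payload 011110.
Byte 4: 0xA2 = 10100010 (10xxxxxx ✓), payload 100010.
Concatenate: 001001111011110100010 = 0x4F7A2 (21 bits → U+4F7A2).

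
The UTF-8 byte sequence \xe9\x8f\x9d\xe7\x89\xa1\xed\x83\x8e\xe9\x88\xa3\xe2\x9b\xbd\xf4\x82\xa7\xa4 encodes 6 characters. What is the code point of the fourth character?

U+9223

Offset 0: leading byte 0xE9 = 11101001 → 3-byte char #1 = E9 8F 9D.
Offset 3: leading byte 0xE7 = 11100111 → 3-byte char #2 = E7 89 A1.
Offset 6: leading byte 0xED = 11101101 → 3-byte char #3 = ED 83 8E.
Offset 9: leading byte 0xE9 = 11101001 → 3-byte char #4 = E9 88 A3.
Leading byte 0xE9 = 11101001 matches 1110xxxx → 3-byte sequence.
Byte 1: 0xE9 = 11101001, payload 1001 (4 bits).
Byte 2: 0x88 = 10001000 (10xxxxxx ✓), payload 001000.
Byte 3: 0xA3 = 10100011 (10xxxxxx ✓), payload 100011.
Concatenate: 1001001000100011 = 0x9223 (16 bits → U+9223).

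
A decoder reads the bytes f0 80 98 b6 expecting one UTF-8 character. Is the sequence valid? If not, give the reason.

Leading byte 0xF0 = 11110000 → 4-byte form.
Continuation bytes all match 10xxxxxx. Payload decodes to 0x636.
But 0x636 < 0x10000, the minimum for a 4-byte sequence — this is an overlong encoding.

invalid (overlong encoding)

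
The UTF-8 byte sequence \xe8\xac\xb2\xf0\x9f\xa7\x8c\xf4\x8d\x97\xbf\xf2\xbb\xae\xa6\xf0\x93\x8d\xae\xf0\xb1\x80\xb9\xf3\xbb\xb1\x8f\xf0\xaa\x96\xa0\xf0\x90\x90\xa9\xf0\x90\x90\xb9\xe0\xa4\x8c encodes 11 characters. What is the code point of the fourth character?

Offset 0: leading byte 0xE8 = 11101000 → 3-byte char #1 = E8 AC B2.
Offset 3: leading byte 0xF0 = 11110000 → 4-byte char #2 = F0 9F A7 8C.
Offset 7: leading byte 0xF4 = 11110100 → 4-byte char #3 = F4 8D 97 BF.
Offset 11: leading byte 0xF2 = 11110010 → 4-byte char #4 = F2 BB AE A6.
Leading byte 0xF2 = 11110010 matches 11110xxx → 4-byte sequence.
Byte 1: 0xF2 = 11110010, payload 010 (3 bits).
Byte 2: 0xBB = 10111011 (10xxxxxx ✓), payload 111011.
Byte 3: 0xAE = 10101110 (10xxxxxx ✓), payload 101110.
Byte 4: 0xA6 = 10100110 (10xxxxxx ✓), payload 100110.
Concatenate: 010111011101110100110 = 0xBBBA6 (21 bits → U+BBBA6).

U+BBBA6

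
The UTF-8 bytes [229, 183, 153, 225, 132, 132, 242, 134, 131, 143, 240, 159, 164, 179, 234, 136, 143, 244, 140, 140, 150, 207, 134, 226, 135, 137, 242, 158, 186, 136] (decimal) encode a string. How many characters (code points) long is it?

9

Byte at offset 0: 0xE5 = 11100101 → 3-byte char (#1). Advance 3.
Byte at offset 3: 0xE1 = 11100001 → 3-byte char (#2). Advance 3.
Byte at offset 6: 0xF2 = 11110010 → 4-byte char (#3). Advance 4.
Byte at offset 10: 0xF0 = 11110000 → 4-byte char (#4). Advance 4.
Byte at offset 14: 0xEA = 11101010 → 3-byte char (#5). Advance 3.
Byte at offset 17: 0xF4 = 11110100 → 4-byte char (#6). Advance 4.
Byte at offset 21: 0xCF = 11001111 → 2-byte char (#7). Advance 2.
Byte at offset 23: 0xE2 = 11100010 → 3-byte char (#8). Advance 3.
Byte at offset 26: 0xF2 = 11110010 → 4-byte char (#9). Advance 4.
Reached end at offset 30 after 9 code points.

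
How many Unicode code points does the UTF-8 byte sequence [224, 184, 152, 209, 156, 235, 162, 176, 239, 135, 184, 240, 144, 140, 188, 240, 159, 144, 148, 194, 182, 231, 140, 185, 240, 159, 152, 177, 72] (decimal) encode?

Byte at offset 0: 0xE0 = 11100000 → 3-byte char (#1). Advance 3.
Byte at offset 3: 0xD1 = 11010001 → 2-byte char (#2). Advance 2.
Byte at offset 5: 0xEB = 11101011 → 3-byte char (#3). Advance 3.
Byte at offset 8: 0xEF = 11101111 → 3-byte char (#4). Advance 3.
Byte at offset 11: 0xF0 = 11110000 → 4-byte char (#5). Advance 4.
Byte at offset 15: 0xF0 = 11110000 → 4-byte char (#6). Advance 4.
Byte at offset 19: 0xC2 = 11000010 → 2-byte char (#7). Advance 2.
Byte at offset 21: 0xE7 = 11100111 → 3-byte char (#8). Advance 3.
Byte at offset 24: 0xF0 = 11110000 → 4-byte char (#9). Advance 4.
Byte at offset 28: 0x48 = 01001000 → 1-byte char (#10). Advance 1.
Reached end at offset 29 after 10 code points.

10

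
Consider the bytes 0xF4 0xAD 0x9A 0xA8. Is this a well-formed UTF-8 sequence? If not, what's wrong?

invalid (encodes a value above U+10FFFF)

Leading byte 0xF4 = 11110100 → 4-byte form.
Payload = 0x12D6A8, which exceeds U+10FFFF, the maximum Unicode code point. (Leading bytes F5–FF, or F4 followed by ≥ 0x90, are invalid.)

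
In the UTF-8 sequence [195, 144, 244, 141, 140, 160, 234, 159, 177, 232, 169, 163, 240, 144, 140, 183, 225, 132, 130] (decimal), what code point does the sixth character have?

U+1102

Offset 0: leading byte 0xC3 = 11000011 → 2-byte char #1 = C3 90.
Offset 2: leading byte 0xF4 = 11110100 → 4-byte char #2 = F4 8D 8C A0.
Offset 6: leading byte 0xEA = 11101010 → 3-byte char #3 = EA 9F B1.
Offset 9: leading byte 0xE8 = 11101000 → 3-byte char #4 = E8 A9 A3.
Offset 12: leading byte 0xF0 = 11110000 → 4-byte char #5 = F0 90 8C B7.
Offset 16: leading byte 0xE1 = 11100001 → 3-byte char #6 = E1 84 82.
Leading byte 0xE1 = 11100001 matches 1110xxxx → 3-byte sequence.
Byte 1: 0xE1 = 11100001, payload 0001 (4 bits).
Byte 2: 0x84 = 10000100 (10xxxxxx ✓), payload 000100.
Byte 3: 0x82 = 10000010 (10xxxxxx ✓), payload 000010.
Concatenate: 0001000100000010 = 0x1102 (16 bits → U+1102).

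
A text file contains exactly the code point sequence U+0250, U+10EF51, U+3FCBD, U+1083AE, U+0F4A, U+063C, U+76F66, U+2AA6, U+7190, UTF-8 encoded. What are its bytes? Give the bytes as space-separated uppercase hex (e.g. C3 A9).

C9 90 F4 8E BD 91 F0 BF B2 BD F4 88 8E AE E0 BD 8A D8 BC F1 B6 BD A6 E2 AA A6 E7 86 90

U+0250: 2-byte form → C9 90.
U+10EF51: 4-byte form → F4 8E BD 91.
U+3FCBD: 4-byte form → F0 BF B2 BD.
U+1083AE: 4-byte form → F4 88 8E AE.
U+0F4A: 3-byte form → E0 BD 8A.
U+063C: 2-byte form → D8 BC.
U+76F66: 4-byte form → F1 B6 BD A6.
U+2AA6: 3-byte form → E2 AA A6.
U+7190: 3-byte form → E7 86 90.
Concatenated (29 bytes): C9 90 F4 8E BD 91 F0 BF B2 BD F4 88 8E AE E0 BD 8A D8 BC F1 B6 BD A6 E2 AA A6 E7 86 90.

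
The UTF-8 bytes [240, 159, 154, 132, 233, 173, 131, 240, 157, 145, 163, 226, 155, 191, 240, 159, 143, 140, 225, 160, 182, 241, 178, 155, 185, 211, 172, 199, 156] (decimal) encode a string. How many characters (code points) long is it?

9

Byte at offset 0: 0xF0 = 11110000 → 4-byte char (#1). Advance 4.
Byte at offset 4: 0xE9 = 11101001 → 3-byte char (#2). Advance 3.
Byte at offset 7: 0xF0 = 11110000 → 4-byte char (#3). Advance 4.
Byte at offset 11: 0xE2 = 11100010 → 3-byte char (#4). Advance 3.
Byte at offset 14: 0xF0 = 11110000 → 4-byte char (#5). Advance 4.
Byte at offset 18: 0xE1 = 11100001 → 3-byte char (#6). Advance 3.
Byte at offset 21: 0xF1 = 11110001 → 4-byte char (#7). Advance 4.
Byte at offset 25: 0xD3 = 11010011 → 2-byte char (#8). Advance 2.
Byte at offset 27: 0xC7 = 11000111 → 2-byte char (#9). Advance 2.
Reached end at offset 29 after 9 code points.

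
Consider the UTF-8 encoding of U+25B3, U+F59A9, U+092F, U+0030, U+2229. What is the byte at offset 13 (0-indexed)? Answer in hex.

U+25B3 → 3-byte form E2 96 B3 at offsets 0–2.
U+F59A9 → 4-byte form F3 B5 A6 A9 at offsets 3–6.
U+092F → 3-byte form E0 A4 AF at offsets 7–9.
U+0030 → 1-byte form 30 at offsets 10–10.
U+2229 → 3-byte form E2 88 A9 at offsets 11–13.
Offset 13 falls in char 5's range; it's byte 3 of E2 88 A9 = 0xA9.

0xA9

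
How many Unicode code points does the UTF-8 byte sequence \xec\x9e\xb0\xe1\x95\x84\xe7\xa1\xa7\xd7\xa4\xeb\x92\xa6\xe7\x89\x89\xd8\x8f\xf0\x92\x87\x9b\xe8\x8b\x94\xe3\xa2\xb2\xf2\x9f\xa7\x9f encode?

11

Byte at offset 0: 0xEC = 11101100 → 3-byte char (#1). Advance 3.
Byte at offset 3: 0xE1 = 11100001 → 3-byte char (#2). Advance 3.
Byte at offset 6: 0xE7 = 11100111 → 3-byte char (#3). Advance 3.
Byte at offset 9: 0xD7 = 11010111 → 2-byte char (#4). Advance 2.
Byte at offset 11: 0xEB = 11101011 → 3-byte char (#5). Advance 3.
Byte at offset 14: 0xE7 = 11100111 → 3-byte char (#6). Advance 3.
Byte at offset 17: 0xD8 = 11011000 → 2-byte char (#7). Advance 2.
Byte at offset 19: 0xF0 = 11110000 → 4-byte char (#8). Advance 4.
Byte at offset 23: 0xE8 = 11101000 → 3-byte char (#9). Advance 3.
Byte at offset 26: 0xE3 = 11100011 → 3-byte char (#10). Advance 3.
Byte at offset 29: 0xF2 = 11110010 → 4-byte char (#11). Advance 4.
Reached end at offset 33 after 11 code points.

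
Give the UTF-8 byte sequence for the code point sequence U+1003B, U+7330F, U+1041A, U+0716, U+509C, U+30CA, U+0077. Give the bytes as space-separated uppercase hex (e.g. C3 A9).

U+1003B: 4-byte form → F0 90 80 BB.
U+7330F: 4-byte form → F1 B3 8C 8F.
U+1041A: 4-byte form → F0 90 90 9A.
U+0716: 2-byte form → DC 96.
U+509C: 3-byte form → E5 82 9C.
U+30CA: 3-byte form → E3 83 8A.
U+0077: 1-byte form → 77.
Concatenated (21 bytes): F0 90 80 BB F1 B3 8C 8F F0 90 90 9A DC 96 E5 82 9C E3 83 8A 77.

F0 90 80 BB F1 B3 8C 8F F0 90 90 9A DC 96 E5 82 9C E3 83 8A 77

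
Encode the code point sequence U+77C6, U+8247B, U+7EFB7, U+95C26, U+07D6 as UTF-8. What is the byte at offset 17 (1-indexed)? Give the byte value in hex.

1-indexed offset 17 is 0-indexed offset 16.
U+77C6 → 3-byte form E7 9F 86 at offsets 0–2.
U+8247B → 4-byte form F2 82 91 BB at offsets 3–6.
U+7EFB7 → 4-byte form F1 BE BE B7 at offsets 7–10.
U+95C26 → 4-byte form F2 95 B0 A6 at offsets 11–14.
U+07D6 → 2-byte form DF 96 at offsets 15–16.
Offset 16 falls in char 5's range; it's byte 2 of DF 96 = 0x96.

0x96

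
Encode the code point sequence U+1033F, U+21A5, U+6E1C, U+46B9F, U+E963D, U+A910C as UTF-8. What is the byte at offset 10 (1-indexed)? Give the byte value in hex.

0x9C

1-indexed offset 10 is 0-indexed offset 9.
U+1033F → 4-byte form F0 90 8C BF at offsets 0–3.
U+21A5 → 3-byte form E2 86 A5 at offsets 4–6.
U+6E1C → 3-byte form E6 B8 9C at offsets 7–9.
Offset 9 falls in char 3's range; it's byte 3 of E6 B8 9C = 0x9C.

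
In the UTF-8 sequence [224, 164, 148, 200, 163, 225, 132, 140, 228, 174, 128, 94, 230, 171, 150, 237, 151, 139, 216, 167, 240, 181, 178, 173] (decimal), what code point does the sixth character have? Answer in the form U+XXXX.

U+6AD6

Offset 0: leading byte 0xE0 = 11100000 → 3-byte char #1 = E0 A4 94.
Offset 3: leading byte 0xC8 = 11001000 → 2-byte char #2 = C8 A3.
Offset 5: leading byte 0xE1 = 11100001 → 3-byte char #3 = E1 84 8C.
Offset 8: leading byte 0xE4 = 11100100 → 3-byte char #4 = E4 AE 80.
Offset 11: leading byte 0x5E = 01011110 → 1-byte char #5 = 5E.
Offset 12: leading byte 0xE6 = 11100110 → 3-byte char #6 = E6 AB 96.
Leading byte 0xE6 = 11100110 matches 1110xxxx → 3-byte sequence.
Byte 1: 0xE6 = 11100110, payload 0110 (4 bits).
Byte 2: 0xAB = 10101011 (10xxxxxx ✓), payload 101011.
Byte 3: 0x96 = 10010110 (10xxxxxx ✓), payload 010110.
Concatenate: 0110101011010110 = 0x6AD6 (16 bits → U+6AD6).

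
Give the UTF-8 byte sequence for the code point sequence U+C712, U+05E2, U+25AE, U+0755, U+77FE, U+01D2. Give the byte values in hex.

U+C712: 3-byte form → EC 9C 92.
U+05E2: 2-byte form → D7 A2.
U+25AE: 3-byte form → E2 96 AE.
U+0755: 2-byte form → DD 95.
U+77FE: 3-byte form → E7 9F BE.
U+01D2: 2-byte form → C7 92.
Concatenated (15 bytes): EC 9C 92 D7 A2 E2 96 AE DD 95 E7 9F BE C7 92.

EC 9C 92 D7 A2 E2 96 AE DD 95 E7 9F BE C7 92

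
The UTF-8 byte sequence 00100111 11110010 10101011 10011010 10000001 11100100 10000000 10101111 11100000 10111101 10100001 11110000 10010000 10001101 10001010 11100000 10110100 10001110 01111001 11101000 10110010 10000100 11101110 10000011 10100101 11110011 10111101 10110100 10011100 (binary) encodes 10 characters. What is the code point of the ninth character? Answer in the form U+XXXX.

Offset 0: leading byte 0x27 = 00100111 → 1-byte char #1 = 27.
Offset 1: leading byte 0xF2 = 11110010 → 4-byte char #2 = F2 AB 9A 81.
Offset 5: leading byte 0xE4 = 11100100 → 3-byte char #3 = E4 80 AF.
Offset 8: leading byte 0xE0 = 11100000 → 3-byte char #4 = E0 BD A1.
Offset 11: leading byte 0xF0 = 11110000 → 4-byte char #5 = F0 90 8D 8A.
Offset 15: leading byte 0xE0 = 11100000 → 3-byte char #6 = E0 B4 8E.
Offset 18: leading byte 0x79 = 01111001 → 1-byte char #7 = 79.
Offset 19: leading byte 0xE8 = 11101000 → 3-byte char #8 = E8 B2 84.
Offset 22: leading byte 0xEE = 11101110 → 3-byte char #9 = EE 83 A5.
Leading byte 0xEE = 11101110 matches 1110xxxx → 3-byte sequence.
Byte 1: 0xEE = 11101110, payload 1110 (4 bits).
Byte 2: 0x83 = 10000011 (10xxxxxx ✓), payload 000011.
Byte 3: 0xA5 = 10100101 (10xxxxxx ✓), payload 100101.
Concatenate: 1110000011100101 = 0xE0E5 (16 bits → U+E0E5).

U+E0E5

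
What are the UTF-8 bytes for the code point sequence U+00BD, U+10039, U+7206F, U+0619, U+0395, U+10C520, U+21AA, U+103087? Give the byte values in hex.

C2 BD F0 90 80 B9 F1 B2 81 AF D8 99 CE 95 F4 8C 94 A0 E2 86 AA F4 83 82 87

U+00BD: 2-byte form → C2 BD.
U+10039: 4-byte form → F0 90 80 B9.
U+7206F: 4-byte form → F1 B2 81 AF.
U+0619: 2-byte form → D8 99.
U+0395: 2-byte form → CE 95.
U+10C520: 4-byte form → F4 8C 94 A0.
U+21AA: 3-byte form → E2 86 AA.
U+103087: 4-byte form → F4 83 82 87.
Concatenated (25 bytes): C2 BD F0 90 80 B9 F1 B2 81 AF D8 99 CE 95 F4 8C 94 A0 E2 86 AA F4 83 82 87.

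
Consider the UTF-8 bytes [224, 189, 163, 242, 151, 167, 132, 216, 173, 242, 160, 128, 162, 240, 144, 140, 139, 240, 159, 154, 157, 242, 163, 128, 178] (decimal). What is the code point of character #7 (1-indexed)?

Offset 0: leading byte 0xE0 = 11100000 → 3-byte char #1 = E0 BD A3.
Offset 3: leading byte 0xF2 = 11110010 → 4-byte char #2 = F2 97 A7 84.
Offset 7: leading byte 0xD8 = 11011000 → 2-byte char #3 = D8 AD.
Offset 9: leading byte 0xF2 = 11110010 → 4-byte char #4 = F2 A0 80 A2.
Offset 13: leading byte 0xF0 = 11110000 → 4-byte char #5 = F0 90 8C 8B.
Offset 17: leading byte 0xF0 = 11110000 → 4-byte char #6 = F0 9F 9A 9D.
Offset 21: leading byte 0xF2 = 11110010 → 4-byte char #7 = F2 A3 80 B2.
Leading byte 0xF2 = 11110010 matches 11110xxx → 4-byte sequence.
Byte 1: 0xF2 = 11110010, payload 010 (3 bits).
Byte 2: 0xA3 = 10100011 (10xxxxxx ✓), payload 100011.
Byte 3: 0x80 = 10000000 (10xxxxxx ✓), payload 000000.
Byte 4: 0xB2 = 10110010 (10xxxxxx ✓), payload 110010.
Concatenate: 010100011000000110010 = 0xA3032 (21 bits → U+A3032).

U+A3032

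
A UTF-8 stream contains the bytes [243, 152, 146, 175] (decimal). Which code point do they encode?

U+D84AF

Leading byte 0xF3 = 11110011 matches 11110xxx → 4-byte sequence.
Byte 1: 0xF3 = 11110011, payload 011 (3 bits).
Byte 2: 0x98 = 10011000 (10xxxxxx ✓), payload 011000.
Byte 3: 0x92 = 10010010 (10xxxxxx ✓), payload 010010.
Byte 4: 0xAF = 10101111 (10xxxxxx ✓), payload 101111.
Concatenate: 011011000010010101111 = 0xD84AF (21 bits → U+D84AF).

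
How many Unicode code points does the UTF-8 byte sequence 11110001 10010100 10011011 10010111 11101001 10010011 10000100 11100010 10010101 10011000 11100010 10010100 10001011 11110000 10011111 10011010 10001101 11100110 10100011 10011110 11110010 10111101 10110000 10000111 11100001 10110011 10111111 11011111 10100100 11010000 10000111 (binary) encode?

Byte at offset 0: 0xF1 = 11110001 → 4-byte char (#1). Advance 4.
Byte at offset 4: 0xE9 = 11101001 → 3-byte char (#2). Advance 3.
Byte at offset 7: 0xE2 = 11100010 → 3-byte char (#3). Advance 3.
Byte at offset 10: 0xE2 = 11100010 → 3-byte char (#4). Advance 3.
Byte at offset 13: 0xF0 = 11110000 → 4-byte char (#5). Advance 4.
Byte at offset 17: 0xE6 = 11100110 → 3-byte char (#6). Advance 3.
Byte at offset 20: 0xF2 = 11110010 → 4-byte char (#7). Advance 4.
Byte at offset 24: 0xE1 = 11100001 → 3-byte char (#8). Advance 3.
Byte at offset 27: 0xDF = 11011111 → 2-byte char (#9). Advance 2.
Byte at offset 29: 0xD0 = 11010000 → 2-byte char (#10). Advance 2.
Reached end at offset 31 after 10 code points.

10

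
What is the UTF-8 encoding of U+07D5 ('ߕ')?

DF 95

U+07D5 = 0x7D5 = 2005 decimal. In range U+0080–U+07FF → 2-byte form: 110xxxxx 10xxxxxx.
Binary (11 bits): 11111010101.
Split 5+6: 11111 | 010101.
Byte 1: 11011111 = 0xDF.
Byte 2: 10010101 = 0x95.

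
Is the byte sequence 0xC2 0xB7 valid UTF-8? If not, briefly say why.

valid

Leading byte 0xC2 = 11000010 → 2-byte form.
Continuation bytes 0xB7=10110111 all match 10xxxxxx.
Decoded value 0xB7 is ≥ 0x80 (shortest form) and not a surrogate.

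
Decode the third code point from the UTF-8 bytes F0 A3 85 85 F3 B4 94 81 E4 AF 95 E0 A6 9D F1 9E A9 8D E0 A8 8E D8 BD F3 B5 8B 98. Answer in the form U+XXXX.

U+4BD5

Offset 0: leading byte 0xF0 = 11110000 → 4-byte char #1 = F0 A3 85 85.
Offset 4: leading byte 0xF3 = 11110011 → 4-byte char #2 = F3 B4 94 81.
Offset 8: leading byte 0xE4 = 11100100 → 3-byte char #3 = E4 AF 95.
Leading byte 0xE4 = 11100100 matches 1110xxxx → 3-byte sequence.
Byte 1: 0xE4 = 11100100, payload 0100 (4 bits).
Byte 2: 0xAF = 10101111 (10xxxxxx ✓), payload 101111.
Byte 3: 0x95 = 10010101 (10xxxxxx ✓), payload 010101.
Concatenate: 0100101111010101 = 0x4BD5 (16 bits → U+4BD5).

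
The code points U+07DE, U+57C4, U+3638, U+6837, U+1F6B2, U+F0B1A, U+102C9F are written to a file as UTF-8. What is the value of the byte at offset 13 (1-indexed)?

0x9F

1-indexed offset 13 is 0-indexed offset 12.
U+07DE → 2-byte form DF 9E at offsets 0–1.
U+57C4 → 3-byte form E5 9F 84 at offsets 2–4.
U+3638 → 3-byte form E3 98 B8 at offsets 5–7.
U+6837 → 3-byte form E6 A0 B7 at offsets 8–10.
U+1F6B2 → 4-byte form F0 9F 9A B2 at offsets 11–14.
Offset 12 falls in char 5's range; it's byte 2 of F0 9F 9A B2 = 0x9F.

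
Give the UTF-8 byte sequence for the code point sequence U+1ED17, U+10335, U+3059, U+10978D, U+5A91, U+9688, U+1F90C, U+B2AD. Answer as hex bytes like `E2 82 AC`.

F0 9E B4 97 F0 90 8C B5 E3 81 99 F4 89 9E 8D E5 AA 91 E9 9A 88 F0 9F A4 8C EB 8A AD

U+1ED17: 4-byte form → F0 9E B4 97.
U+10335: 4-byte form → F0 90 8C B5.
U+3059: 3-byte form → E3 81 99.
U+10978D: 4-byte form → F4 89 9E 8D.
U+5A91: 3-byte form → E5 AA 91.
U+9688: 3-byte form → E9 9A 88.
U+1F90C: 4-byte form → F0 9F A4 8C.
U+B2AD: 3-byte form → EB 8A AD.
Concatenated (28 bytes): F0 9E B4 97 F0 90 8C B5 E3 81 99 F4 89 9E 8D E5 AA 91 E9 9A 88 F0 9F A4 8C EB 8A AD.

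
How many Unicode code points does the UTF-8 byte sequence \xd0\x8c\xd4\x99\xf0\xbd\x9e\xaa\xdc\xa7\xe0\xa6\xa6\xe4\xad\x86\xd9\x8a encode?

7

Byte at offset 0: 0xD0 = 11010000 → 2-byte char (#1). Advance 2.
Byte at offset 2: 0xD4 = 11010100 → 2-byte char (#2). Advance 2.
Byte at offset 4: 0xF0 = 11110000 → 4-byte char (#3). Advance 4.
Byte at offset 8: 0xDC = 11011100 → 2-byte char (#4). Advance 2.
Byte at offset 10: 0xE0 = 11100000 → 3-byte char (#5). Advance 3.
Byte at offset 13: 0xE4 = 11100100 → 3-byte char (#6). Advance 3.
Byte at offset 16: 0xD9 = 11011001 → 2-byte char (#7). Advance 2.
Reached end at offset 18 after 7 code points.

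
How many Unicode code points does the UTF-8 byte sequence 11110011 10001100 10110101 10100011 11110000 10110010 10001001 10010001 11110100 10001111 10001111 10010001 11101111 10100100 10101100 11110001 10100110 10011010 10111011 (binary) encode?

5

Byte at offset 0: 0xF3 = 11110011 → 4-byte char (#1). Advance 4.
Byte at offset 4: 0xF0 = 11110000 → 4-byte char (#2). Advance 4.
Byte at offset 8: 0xF4 = 11110100 → 4-byte char (#3). Advance 4.
Byte at offset 12: 0xEF = 11101111 → 3-byte char (#4). Advance 3.
Byte at offset 15: 0xF1 = 11110001 → 4-byte char (#5). Advance 4.
Reached end at offset 19 after 5 code points.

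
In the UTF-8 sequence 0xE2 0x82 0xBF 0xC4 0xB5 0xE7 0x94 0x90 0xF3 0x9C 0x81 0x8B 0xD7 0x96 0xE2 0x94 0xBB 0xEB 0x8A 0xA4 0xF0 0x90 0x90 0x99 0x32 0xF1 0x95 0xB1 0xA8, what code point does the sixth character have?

U+253B

Offset 0: leading byte 0xE2 = 11100010 → 3-byte char #1 = E2 82 BF.
Offset 3: leading byte 0xC4 = 11000100 → 2-byte char #2 = C4 B5.
Offset 5: leading byte 0xE7 = 11100111 → 3-byte char #3 = E7 94 90.
Offset 8: leading byte 0xF3 = 11110011 → 4-byte char #4 = F3 9C 81 8B.
Offset 12: leading byte 0xD7 = 11010111 → 2-byte char #5 = D7 96.
Offset 14: leading byte 0xE2 = 11100010 → 3-byte char #6 = E2 94 BB.
Leading byte 0xE2 = 11100010 matches 1110xxxx → 3-byte sequence.
Byte 1: 0xE2 = 11100010, payload 0010 (4 bits).
Byte 2: 0x94 = 10010100 (10xxxxxx ✓), payload 010100.
Byte 3: 0xBB = 10111011 (10xxxxxx ✓), payload 111011.
Concatenate: 0010010100111011 = 0x253B (16 bits → U+253B).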